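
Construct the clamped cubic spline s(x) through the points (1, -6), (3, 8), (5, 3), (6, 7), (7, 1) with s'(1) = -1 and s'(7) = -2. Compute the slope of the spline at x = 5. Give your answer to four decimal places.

2.8333

Write M_i for s''(x_i). With h_i = 2, 2, 1, 1 and divided differences Δ_i = 7, -5/2, 4, -6, the continuity of s' gives the tridiagonal system
  2·M_0 + 8·M_1 + 2·M_2 = 6(Δ_1 - Δ_0) = -57
  2·M_1 + 6·M_2 + 1·M_3 = 6(Δ_2 - Δ_1) = 39
  1·M_2 + 4·M_3 + 1·M_4 = 6(Δ_3 - Δ_2) = -60
Clamped end conditions give two more equations: 2h_0·M_0 + h_0·M_1 = 6(Δ_0 - s'(1)) = 48 and h_3·M_3 + 2h_3·M_4 = 6(s'(7) - Δ_3) = 24.
Solving the tridiagonal system: M_0 = 241/12, M_1 = -97/6, M_2 = 193/12, M_3 = -151/6, M_4 = 295/12.
On [5, 6], s'(x) = b_2 + 2c_2·(x - 5) + 3d_2·(x - 5)² with b_2 = Δ_2 - h_2(2M_2 + M_3)/6 = 17/6, c_2 = M_2/2 = 193/24, d_2 = (M_3 - M_2)/(6h_2) = -55/8. So s'(5) = 17/6.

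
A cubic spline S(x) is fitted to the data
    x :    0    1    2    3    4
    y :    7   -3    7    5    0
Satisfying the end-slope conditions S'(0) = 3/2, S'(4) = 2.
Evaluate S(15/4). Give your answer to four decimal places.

0.1296

With M_i denoting the second derivative at x_i, h_i = 1, 1, 1, 1, and Δ_i = (y_(i+1) − y_i)/h_i = -10, 10, -2, -5:
  1·M_0 + 4·M_1 + 1·M_2 = 6(Δ_1 - Δ_0) = 120
  1·M_1 + 4·M_2 + 1·M_3 = 6(Δ_2 - Δ_1) = -72
  1·M_2 + 4·M_3 + 1·M_4 = 6(Δ_3 - Δ_2) = -18
Clamped end conditions give two more equations: 2h_0·M_0 + h_0·M_1 = 6(Δ_0 - S'(0)) = -69 and h_3·M_3 + 2h_3·M_4 = 6(S'(4) - Δ_3) = 42.
Hence M_0 = -3413/56, M_1 = 1481/28, M_2 = -245/8, M_3 = -67/28, M_4 = 1243/56.
On [3, 4], S(x) = 5 - 885/112·(x - 3) - 67/56·(x - 3)² + 459/112·(x - 3)³.
With (x - 3) = 3/4: S(15/4) = 929/7168.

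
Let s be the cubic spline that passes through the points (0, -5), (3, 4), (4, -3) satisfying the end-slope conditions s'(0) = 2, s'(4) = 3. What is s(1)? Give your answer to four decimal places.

0.0278

Put M_i = s'' at the i-th knot. Here h = (3, 1) and Δ = (3, -7), so the interior equations h_(i-1)·M_(i-1) + 2(h_(i-1)+h_i)·M_i + h_i·M_(i+1) = 6(Δ_i − Δ_(i-1)) read
  3·M_0 + 8·M_1 + 1·M_2 = 6(Δ_1 - Δ_0) = -60
Clamped end conditions give two more equations: 2h_0·M_0 + h_0·M_1 = 6(Δ_0 - s'(0)) = 6 and h_1·M_1 + 2h_1·M_2 = 6(s'(4) - Δ_1) = 60.
Forward elimination and back-substitution give M_0 = 35/4, M_1 = -31/2, M_2 = 151/4.
On [0, 3], s(x) = -5 + 2·x + 35/8·x² - 97/72·x³.
With x = 1: s(1) = 1/36.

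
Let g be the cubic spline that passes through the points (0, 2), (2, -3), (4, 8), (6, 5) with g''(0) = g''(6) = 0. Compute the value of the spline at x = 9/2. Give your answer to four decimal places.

With M_i denoting the second derivative at x_i, h_i = 2, 2, 2, and Δ_i = (y_(i+1) − y_i)/h_i = -5/2, 11/2, -3/2:
  2·M_0 + 8·M_1 + 2·M_2 = 6(Δ_1 - Δ_0) = 48
  2·M_1 + 8·M_2 + 2·M_3 = 6(Δ_2 - Δ_1) = -42
Natural end conditions: M_0 = M_3 = 0.
Hence M_0 = 0, M_1 = 39/5, M_2 = -36/5, M_3 = 0.
On [4, 6], g(x) = 8 + 33/10·(x - 4) - 18/5·(x - 4)² + 3/5·(x - 4)³.
With (x - 4) = 1/2: g(9/2) = 353/40.

8.8250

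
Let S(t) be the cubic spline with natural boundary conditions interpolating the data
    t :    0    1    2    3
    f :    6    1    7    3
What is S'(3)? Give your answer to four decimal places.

With M_i denoting the second derivative at x_i, h_i = 1, 1, 1, and Δ_i = (y_(i+1) − y_i)/h_i = -5, 6, -4:
  1·M_0 + 4·M_1 + 1·M_2 = 6(Δ_1 - Δ_0) = 66
  1·M_1 + 4·M_2 + 1·M_3 = 6(Δ_2 - Δ_1) = -60
Natural end conditions: M_0 = M_3 = 0.
Solving: M_0 = 0, M_1 = 108/5, M_2 = -102/5, M_3 = 0.
On [2, 3], S'(t) = b_2 + 2c_2·(t - 2) + 3d_2·(t - 2)² with b_2 = Δ_2 - h_2(2M_2 + M_3)/6 = 14/5, c_2 = M_2/2 = -51/5, d_2 = (M_3 - M_2)/(6h_2) = 17/5. So S'(3) = -37/5.

-7.4000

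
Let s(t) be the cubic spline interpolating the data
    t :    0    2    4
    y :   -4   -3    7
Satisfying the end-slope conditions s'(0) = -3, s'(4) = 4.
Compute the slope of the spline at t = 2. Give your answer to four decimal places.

Let m_i = s''(x_i). Step sizes h_i = 2, 2; slopes of the chords Δ_i = (y_(i+1) - y_i)/h_i = 1/2, 5.
  2·m_0 + 8·m_1 + 2·m_2 = 6(Δ_1 - Δ_0) = 27
Clamped end conditions give two more equations: 2h_0·m_0 + h_0·m_1 = 6(Δ_0 - s'(0)) = 21 and h_1·m_1 + 2h_1·m_2 = 6(s'(4) - Δ_1) = -6.
Hence m_0 = 29/8, m_1 = 13/4, m_2 = -25/8.
On [2, 4], s'(t) = b_1 + 2c_1·(t - 2) + 3d_1·(t - 2)² with b_1 = Δ_1 - h_1(2m_1 + m_2)/6 = 31/8, c_1 = m_1/2 = 13/8, d_1 = (m_2 - m_1)/(6h_1) = -17/32. So s'(2) = 31/8.

3.8750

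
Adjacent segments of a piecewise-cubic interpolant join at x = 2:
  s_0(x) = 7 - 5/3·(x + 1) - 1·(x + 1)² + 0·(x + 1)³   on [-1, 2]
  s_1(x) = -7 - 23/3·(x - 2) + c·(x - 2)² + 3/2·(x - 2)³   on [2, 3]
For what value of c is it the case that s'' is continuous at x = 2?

s_0''(x) = -2 + 0·(x + 1), so s_0''(2) = -2. On the right, s_1''(2) = 2c, so c = -1.

-1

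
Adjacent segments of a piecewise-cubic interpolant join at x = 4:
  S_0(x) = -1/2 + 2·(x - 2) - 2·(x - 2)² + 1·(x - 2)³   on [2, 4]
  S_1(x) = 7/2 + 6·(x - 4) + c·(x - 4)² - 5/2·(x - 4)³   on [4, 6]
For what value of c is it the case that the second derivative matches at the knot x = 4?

S_0''(x) = -4 + 6·(x - 2), so S_0''(4) = 8. On the right, S_1''(4) = 2c, so c = 4.

4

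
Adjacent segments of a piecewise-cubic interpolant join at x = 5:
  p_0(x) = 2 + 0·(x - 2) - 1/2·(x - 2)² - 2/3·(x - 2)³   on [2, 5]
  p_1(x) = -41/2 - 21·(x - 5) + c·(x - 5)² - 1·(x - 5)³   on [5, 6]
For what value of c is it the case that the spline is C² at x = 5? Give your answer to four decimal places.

-6.5000

p_0''(x) = -1 - 4·(x - 2), so p_0''(5) = -13. On the right, p_1''(5) = 2c, so c = -13/2.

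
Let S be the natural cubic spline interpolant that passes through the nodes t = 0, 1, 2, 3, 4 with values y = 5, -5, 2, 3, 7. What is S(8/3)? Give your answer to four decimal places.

Let M_i = S''(x_i). Step sizes h_i = 1, 1, 1, 1; slopes of the chords Δ_i = (y_(i+1) - y_i)/h_i = -10, 7, 1, 4.
  1·M_0 + 4·M_1 + 1·M_2 = 6(Δ_1 - Δ_0) = 102
  1·M_1 + 4·M_2 + 1·M_3 = 6(Δ_2 - Δ_1) = -36
  1·M_2 + 4·M_3 + 1·M_4 = 6(Δ_3 - Δ_2) = 18
Natural end conditions: M_0 = M_4 = 0.
Hence M_0 = 0, M_1 = 423/14, M_2 = -132/7, M_3 = 129/14, M_4 = 0.
On [2, 3], S(t) = 2 + 23/4·(t - 2) - 66/7·(t - 2)² + 131/28·(t - 2)³.
With (t - 2) = 2/3: S(8/3) = 1145/378.

3.0291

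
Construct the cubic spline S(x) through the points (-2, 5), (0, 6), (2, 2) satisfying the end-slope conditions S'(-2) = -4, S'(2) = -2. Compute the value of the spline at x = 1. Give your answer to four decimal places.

4.5938

Let M_i = S''(x_i). Step sizes h_i = 2, 2; slopes of the chords Δ_i = (y_(i+1) - y_i)/h_i = 1/2, -2.
  2·M_0 + 8·M_1 + 2·M_2 = 6(Δ_1 - Δ_0) = -15
Clamped end conditions give two more equations: 2h_0·M_0 + h_0·M_1 = 6(Δ_0 - S'(-2)) = 27 and h_1·M_1 + 2h_1·M_2 = 6(S'(2) - Δ_1) = 0.
Solving: M_0 = 73/8, M_1 = -19/4, M_2 = 19/8.
On [0, 2], S(x) = 6 + 3/8·x - 19/8·x² + 19/32·x³.
With x = 1: S(1) = 147/32.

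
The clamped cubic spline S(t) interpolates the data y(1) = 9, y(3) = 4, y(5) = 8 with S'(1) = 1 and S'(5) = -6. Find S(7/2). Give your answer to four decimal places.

5.4336

With M_i denoting the second derivative at x_i, h_i = 2, 2, and Δ_i = (y_(i+1) − y_i)/h_i = -5/2, 2:
  2·M_0 + 8·M_1 + 2·M_2 = 6(Δ_1 - Δ_0) = 27
Clamped end conditions give two more equations: 2h_0·M_0 + h_0·M_1 = 6(Δ_0 - S'(1)) = -21 and h_1·M_1 + 2h_1·M_2 = 6(S'(5) - Δ_1) = -48.
Hence M_0 = -83/8, M_1 = 41/4, M_2 = -137/8.
On [3, 5], S(t) = 4 + 7/8·(t - 3) + 41/8·(t - 3)² - 73/32·(t - 3)³.
With (t - 3) = 1/2: S(7/2) = 1391/256.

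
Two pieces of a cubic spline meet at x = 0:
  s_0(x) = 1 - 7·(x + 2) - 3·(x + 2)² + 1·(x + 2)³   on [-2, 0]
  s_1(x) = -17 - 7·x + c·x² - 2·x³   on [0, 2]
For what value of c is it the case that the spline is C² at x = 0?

s_0''(x) = -6 + 6·(x + 2), so s_0''(0) = 6. On the right, s_1''(0) = 2c, so c = 3.

3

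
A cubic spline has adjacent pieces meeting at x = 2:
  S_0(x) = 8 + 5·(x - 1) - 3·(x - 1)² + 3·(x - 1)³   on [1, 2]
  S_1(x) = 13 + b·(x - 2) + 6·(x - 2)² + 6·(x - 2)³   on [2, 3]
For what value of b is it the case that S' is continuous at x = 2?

S_0'(x) = 5 - 6·(x - 1) + 9·(x - 1)², so S_0'(2) = 8. On the right, S_1'(2) = b, so b = 8.

8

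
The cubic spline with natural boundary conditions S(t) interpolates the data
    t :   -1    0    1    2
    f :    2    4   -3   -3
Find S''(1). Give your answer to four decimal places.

Let m_i = S''(x_i). Step sizes h_i = 1, 1, 1; slopes of the chords Δ_i = (y_(i+1) - y_i)/h_i = 2, -7, 0.
  1·m_0 + 4·m_1 + 1·m_2 = 6(Δ_1 - Δ_0) = -54
  1·m_1 + 4·m_2 + 1·m_3 = 6(Δ_2 - Δ_1) = 42
Natural end conditions: m_0 = m_3 = 0.
Hence m_0 = 0, m_1 = -86/5, m_2 = 74/5, m_3 = 0.

14.8000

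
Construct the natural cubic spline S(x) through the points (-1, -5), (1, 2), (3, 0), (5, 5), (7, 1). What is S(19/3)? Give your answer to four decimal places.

3.2434

Put M_i = S'' at the i-th knot. Here h = (2, 2, 2, 2) and Δ = (7/2, -1, 5/2, -2), so the interior equations h_(i-1)·M_(i-1) + 2(h_(i-1)+h_i)·M_i + h_i·M_(i+1) = 6(Δ_i − Δ_(i-1)) read
  2·M_0 + 8·M_1 + 2·M_2 = 6(Δ_1 - Δ_0) = -27
  2·M_1 + 8·M_2 + 2·M_3 = 6(Δ_2 - Δ_1) = 21
  2·M_2 + 8·M_3 + 2·M_4 = 6(Δ_3 - Δ_2) = -27
Natural end conditions: M_0 = M_4 = 0.
Hence M_0 = 0, M_1 = -129/28, M_2 = 69/14, M_3 = -129/28, M_4 = 0.
On [5, 7], S(x) = 5 + 15/14·(x - 5) - 129/56·(x - 5)² + 43/112·(x - 5)³.
With (x - 5) = 4/3: S(19/3) = 613/189.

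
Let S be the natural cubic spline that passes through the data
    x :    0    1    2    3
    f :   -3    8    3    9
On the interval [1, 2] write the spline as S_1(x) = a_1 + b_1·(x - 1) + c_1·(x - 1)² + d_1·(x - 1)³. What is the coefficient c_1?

-15

Write m_i for S''(x_i). With h_i = 1, 1, 1 and divided differences Δ_i = 11, -5, 6, the continuity of S' gives the tridiagonal system
  1·m_0 + 4·m_1 + 1·m_2 = 6(Δ_1 - Δ_0) = -96
  1·m_1 + 4·m_2 + 1·m_3 = 6(Δ_2 - Δ_1) = 66
Natural end conditions: m_0 = m_3 = 0.
Solving: m_0 = 0, m_1 = -30, m_2 = 24, m_3 = 0.
On [1, 2], with S_1(x) = a_1 + b_1·(x - 1) + c_1·(x - 1)² + d_1·(x - 1)³: c_1 = m_1/2 = -15, d_1 = (m_2 - m_1)/(6h_1) = 9, b_1 = Δ_1 - h_1(2m_1 + m_2)/6 = 1.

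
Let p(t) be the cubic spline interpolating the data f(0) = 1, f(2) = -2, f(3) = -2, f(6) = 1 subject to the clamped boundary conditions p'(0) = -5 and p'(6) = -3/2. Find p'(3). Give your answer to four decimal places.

With σ_i denoting the second derivative at x_i, h_i = 2, 1, 3, and Δ_i = (y_(i+1) − y_i)/h_i = -3/2, 0, 1:
  2·σ_0 + 6·σ_1 + 1·σ_2 = 6(Δ_1 - Δ_0) = 9
  1·σ_1 + 8·σ_2 + 3·σ_3 = 6(Δ_2 - Δ_1) = 6
Clamped end conditions give two more equations: 2h_0·σ_0 + h_0·σ_1 = 6(Δ_0 - p'(0)) = 21 and h_2·σ_2 + 2h_2·σ_3 = 6(p'(6) - Δ_2) = -15.
Solving the tridiagonal system: σ_0 = 118/21, σ_1 = -31/42, σ_2 = 46/21, σ_3 = -151/42.
On [3, 6], p'(t) = b_2 + 2c_2·(t - 3) + 3d_2·(t - 3)² with b_2 = Δ_2 - h_2(2σ_2 + σ_3)/6 = 17/28, c_2 = σ_2/2 = 23/21, d_2 = (σ_3 - σ_2)/(6h_2) = -9/28. So p'(3) = 17/28.

0.6071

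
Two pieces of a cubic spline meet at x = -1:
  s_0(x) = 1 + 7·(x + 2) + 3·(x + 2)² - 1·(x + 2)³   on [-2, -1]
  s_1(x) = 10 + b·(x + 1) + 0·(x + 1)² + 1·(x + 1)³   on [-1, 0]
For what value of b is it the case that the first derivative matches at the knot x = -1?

10

s_0'(x) = 7 + 6·(x + 2) - 3·(x + 2)², so s_0'(-1) = 10. On the right, s_1'(-1) = b, so b = 10.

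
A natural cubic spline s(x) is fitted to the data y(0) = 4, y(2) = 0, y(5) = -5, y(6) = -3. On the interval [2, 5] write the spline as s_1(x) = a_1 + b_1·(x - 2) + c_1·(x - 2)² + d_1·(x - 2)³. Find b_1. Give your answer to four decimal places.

-2.4695

Let M_i = s''(x_i). Step sizes h_i = 2, 3, 1; slopes of the chords Δ_i = (y_(i+1) - y_i)/h_i = -2, -5/3, 2.
  2·M_0 + 10·M_1 + 3·M_2 = 6(Δ_1 - Δ_0) = 2
  3·M_1 + 8·M_2 + 1·M_3 = 6(Δ_2 - Δ_1) = 22
Natural end conditions: M_0 = M_3 = 0.
Forward elimination and back-substitution give M_0 = 0, M_1 = -50/71, M_2 = 214/71, M_3 = 0.
On [2, 5], with s_1(x) = a_1 + b_1·(x - 2) + c_1·(x - 2)² + d_1·(x - 2)³: c_1 = M_1/2 = -25/71, d_1 = (M_2 - M_1)/(6h_1) = 44/213, b_1 = Δ_1 - h_1(2M_1 + M_2)/6 = -526/213.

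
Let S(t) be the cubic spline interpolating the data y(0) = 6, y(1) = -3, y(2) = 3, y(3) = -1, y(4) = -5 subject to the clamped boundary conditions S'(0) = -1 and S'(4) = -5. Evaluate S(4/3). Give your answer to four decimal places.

-2.1455

Put M_i = S'' at the i-th knot. Here h = (1, 1, 1, 1) and Δ = (-9, 6, -4, -4), so the interior equations h_(i-1)·M_(i-1) + 2(h_(i-1)+h_i)·M_i + h_i·M_(i+1) = 6(Δ_i − Δ_(i-1)) read
  1·M_0 + 4·M_1 + 1·M_2 = 6(Δ_1 - Δ_0) = 90
  1·M_1 + 4·M_2 + 1·M_3 = 6(Δ_2 - Δ_1) = -60
  1·M_2 + 4·M_3 + 1·M_4 = 6(Δ_3 - Δ_2) = 0
Clamped end conditions give two more equations: 2h_0·M_0 + h_0·M_1 = 6(Δ_0 - S'(0)) = -48 and h_3·M_3 + 2h_3·M_4 = 6(S'(4) - Δ_3) = -6.
Solving the tridiagonal system: M_0 = -1237/28, M_1 = 565/14, M_2 = -109/4, M_3 = 121/14, M_4 = -205/28.
On [1, 2], S(t) = -3 - 163/56·(t - 1) + 565/28·(t - 1)² - 631/56·(t - 1)³.
With (t - 1) = 1/3: S(4/3) = -811/378.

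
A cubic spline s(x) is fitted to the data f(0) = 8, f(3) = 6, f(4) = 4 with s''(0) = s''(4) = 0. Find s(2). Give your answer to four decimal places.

With M_i denoting the second derivative at x_i, h_i = 3, 1, and Δ_i = (y_(i+1) − y_i)/h_i = -2/3, -2:
  3·M_0 + 8·M_1 + 1·M_2 = 6(Δ_1 - Δ_0) = -8
Natural end conditions: M_0 = M_2 = 0.
Solving: M_0 = 0, M_1 = -1, M_2 = 0.
On [0, 3], s(x) = 8 - 1/6·x + 0·x² - 1/18·x³.
With x = 2: s(2) = 65/9.

7.2222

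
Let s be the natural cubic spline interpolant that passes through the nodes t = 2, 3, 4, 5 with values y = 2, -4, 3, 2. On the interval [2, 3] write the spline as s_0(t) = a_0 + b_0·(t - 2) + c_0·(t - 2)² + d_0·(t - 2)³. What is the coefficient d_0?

Put σ_i = s'' at the i-th knot. Here h = (1, 1, 1) and Δ = (-6, 7, -1), so the interior equations h_(i-1)·σ_(i-1) + 2(h_(i-1)+h_i)·σ_i + h_i·σ_(i+1) = 6(Δ_i − Δ_(i-1)) read
  1·σ_0 + 4·σ_1 + 1·σ_2 = 6(Δ_1 - Δ_0) = 78
  1·σ_1 + 4·σ_2 + 1·σ_3 = 6(Δ_2 - Δ_1) = -48
Natural end conditions: σ_0 = σ_3 = 0.
Forward elimination and back-substitution give σ_0 = 0, σ_1 = 24, σ_2 = -18, σ_3 = 0.
On [2, 3], with s_0(t) = a_0 + b_0·(t - 2) + c_0·(t - 2)² + d_0·(t - 2)³: c_0 = σ_0/2 = 0, d_0 = (σ_1 - σ_0)/(6h_0) = 4, b_0 = Δ_0 - h_0(2σ_0 + σ_1)/6 = -10.

4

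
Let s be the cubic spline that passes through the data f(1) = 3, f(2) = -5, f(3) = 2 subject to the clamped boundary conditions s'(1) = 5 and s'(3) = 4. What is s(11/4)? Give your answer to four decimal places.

Put m_i = s'' at the i-th knot. Here h = (1, 1) and Δ = (-8, 7), so the interior equations h_(i-1)·m_(i-1) + 2(h_(i-1)+h_i)·m_i + h_i·m_(i+1) = 6(Δ_i − Δ_(i-1)) read
  1·m_0 + 4·m_1 + 1·m_2 = 6(Δ_1 - Δ_0) = 90
Clamped end conditions give two more equations: 2h_0·m_0 + h_0·m_1 = 6(Δ_0 - s'(1)) = -78 and h_1·m_1 + 2h_1·m_2 = 6(s'(3) - Δ_1) = -18.
Solving the tridiagonal system: m_0 = -62, m_1 = 46, m_2 = -32.
On [2, 3], s(t) = -5 - 3·(t - 2) + 23·(t - 2)² - 13·(t - 2)³.
With (t - 2) = 3/4: s(11/4) = 13/64.

0.2031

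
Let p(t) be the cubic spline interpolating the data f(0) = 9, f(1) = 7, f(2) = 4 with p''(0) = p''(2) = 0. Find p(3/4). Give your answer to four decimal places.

7.5820

Put σ_i = p'' at the i-th knot. Here h = (1, 1) and Δ = (-2, -3), so the interior equations h_(i-1)·σ_(i-1) + 2(h_(i-1)+h_i)·σ_i + h_i·σ_(i+1) = 6(Δ_i − Δ_(i-1)) read
  1·σ_0 + 4·σ_1 + 1·σ_2 = 6(Δ_1 - Δ_0) = -6
Natural end conditions: σ_0 = σ_2 = 0.
Solving the tridiagonal system: σ_0 = 0, σ_1 = -3/2, σ_2 = 0.
On [0, 1], p(t) = 9 - 7/4·t + 0·t² - 1/4·t³.
With t = 3/4: p(3/4) = 1941/256.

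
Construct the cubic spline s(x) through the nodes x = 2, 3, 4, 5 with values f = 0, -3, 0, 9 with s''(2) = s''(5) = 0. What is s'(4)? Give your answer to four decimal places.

Write σ_i for s''(x_i). With h_i = 1, 1, 1 and divided differences Δ_i = -3, 3, 9, the continuity of s' gives the tridiagonal system
  1·σ_0 + 4·σ_1 + 1·σ_2 = 6(Δ_1 - Δ_0) = 36
  1·σ_1 + 4·σ_2 + 1·σ_3 = 6(Δ_2 - Δ_1) = 36
Natural end conditions: σ_0 = σ_3 = 0.
Solving the tridiagonal system: σ_0 = 0, σ_1 = 36/5, σ_2 = 36/5, σ_3 = 0.
On [4, 5], s'(x) = b_2 + 2c_2·(x - 4) + 3d_2·(x - 4)² with b_2 = Δ_2 - h_2(2σ_2 + σ_3)/6 = 33/5, c_2 = σ_2/2 = 18/5, d_2 = (σ_3 - σ_2)/(6h_2) = -6/5. So s'(4) = 33/5.

6.6000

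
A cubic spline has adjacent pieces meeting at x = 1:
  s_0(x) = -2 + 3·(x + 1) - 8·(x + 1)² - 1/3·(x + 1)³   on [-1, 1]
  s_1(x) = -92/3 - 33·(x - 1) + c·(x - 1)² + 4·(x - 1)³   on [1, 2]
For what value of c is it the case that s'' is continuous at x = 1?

-10

s_0''(x) = -16 - 2·(x + 1), so s_0''(1) = -20. On the right, s_1''(1) = 2c, so c = -10.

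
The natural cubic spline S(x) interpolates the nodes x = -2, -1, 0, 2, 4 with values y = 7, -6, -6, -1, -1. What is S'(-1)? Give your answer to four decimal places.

-6.4881

Put σ_i = S'' at the i-th knot. Here h = (1, 1, 2, 2) and Δ = (-13, 0, 5/2, 0), so the interior equations h_(i-1)·σ_(i-1) + 2(h_(i-1)+h_i)·σ_i + h_i·σ_(i+1) = 6(Δ_i − Δ_(i-1)) read
  1·σ_0 + 4·σ_1 + 1·σ_2 = 6(Δ_1 - Δ_0) = 78
  1·σ_1 + 6·σ_2 + 2·σ_3 = 6(Δ_2 - Δ_1) = 15
  2·σ_2 + 8·σ_3 + 2·σ_4 = 6(Δ_3 - Δ_2) = -15
Natural end conditions: σ_0 = σ_4 = 0.
Forward elimination and back-substitution give σ_0 = 0, σ_1 = 547/28, σ_2 = -1/7, σ_3 = -103/56, σ_4 = 0.
On [-1, 0], S'(x) = b_1 + 2c_1·(x + 1) + 3d_1·(x + 1)² with b_1 = Δ_1 - h_1(2σ_1 + σ_2)/6 = -545/84, c_1 = σ_1/2 = 547/56, d_1 = (σ_2 - σ_1)/(6h_1) = -551/168. So S'(-1) = -545/84.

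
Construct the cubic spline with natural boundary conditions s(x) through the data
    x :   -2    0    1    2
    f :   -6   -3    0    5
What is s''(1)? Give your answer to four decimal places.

2.7391

Put σ_i = s'' at the i-th knot. Here h = (2, 1, 1) and Δ = (3/2, 3, 5), so the interior equations h_(i-1)·σ_(i-1) + 2(h_(i-1)+h_i)·σ_i + h_i·σ_(i+1) = 6(Δ_i − Δ_(i-1)) read
  2·σ_0 + 6·σ_1 + 1·σ_2 = 6(Δ_1 - Δ_0) = 9
  1·σ_1 + 4·σ_2 + 1·σ_3 = 6(Δ_2 - Δ_1) = 12
Natural end conditions: σ_0 = σ_3 = 0.
Solving: σ_0 = 0, σ_1 = 24/23, σ_2 = 63/23, σ_3 = 0.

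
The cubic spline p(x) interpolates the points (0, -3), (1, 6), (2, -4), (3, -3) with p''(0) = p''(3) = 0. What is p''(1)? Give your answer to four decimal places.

-34.8000

With M_i denoting the second derivative at x_i, h_i = 1, 1, 1, and Δ_i = (y_(i+1) − y_i)/h_i = 9, -10, 1:
  1·M_0 + 4·M_1 + 1·M_2 = 6(Δ_1 - Δ_0) = -114
  1·M_1 + 4·M_2 + 1·M_3 = 6(Δ_2 - Δ_1) = 66
Natural end conditions: M_0 = M_3 = 0.
Hence M_0 = 0, M_1 = -174/5, M_2 = 126/5, M_3 = 0.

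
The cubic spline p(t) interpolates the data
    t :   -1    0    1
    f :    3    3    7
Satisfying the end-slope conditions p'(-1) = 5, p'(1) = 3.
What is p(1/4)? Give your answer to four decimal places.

With M_i denoting the second derivative at x_i, h_i = 1, 1, and Δ_i = (y_(i+1) − y_i)/h_i = 0, 4:
  1·M_0 + 4·M_1 + 1·M_2 = 6(Δ_1 - Δ_0) = 24
Clamped end conditions give two more equations: 2h_0·M_0 + h_0·M_1 = 6(Δ_0 - p'(-1)) = -30 and h_1·M_1 + 2h_1·M_2 = 6(p'(1) - Δ_1) = -6.
Solving the tridiagonal system: M_0 = -22, M_1 = 14, M_2 = -10.
On [0, 1], p(t) = 3 + 1·t + 7·t² - 4·t³.
With t = 1/4: p(1/4) = 29/8.

3.6250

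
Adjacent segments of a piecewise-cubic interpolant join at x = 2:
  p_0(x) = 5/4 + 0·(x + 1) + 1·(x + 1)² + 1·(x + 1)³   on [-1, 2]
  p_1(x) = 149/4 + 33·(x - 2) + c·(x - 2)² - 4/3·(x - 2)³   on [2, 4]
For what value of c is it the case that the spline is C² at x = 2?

10

p_0''(x) = 2 + 6·(x + 1), so p_0''(2) = 20. On the right, p_1''(2) = 2c, so c = 10.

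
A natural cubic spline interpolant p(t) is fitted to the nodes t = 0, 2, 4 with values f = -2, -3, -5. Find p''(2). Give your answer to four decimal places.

Let M_i = p''(x_i). Step sizes h_i = 2, 2; slopes of the chords Δ_i = (y_(i+1) - y_i)/h_i = -1/2, -1.
  2·M_0 + 8·M_1 + 2·M_2 = 6(Δ_1 - Δ_0) = -3
Natural end conditions: M_0 = M_2 = 0.
Forward elimination and back-substitution give M_0 = 0, M_1 = -3/8, M_2 = 0.

-0.3750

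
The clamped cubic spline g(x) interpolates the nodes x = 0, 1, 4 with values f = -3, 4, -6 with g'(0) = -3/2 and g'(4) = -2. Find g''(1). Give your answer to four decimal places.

Let m_i = g''(x_i). Step sizes h_i = 1, 3; slopes of the chords Δ_i = (y_(i+1) - y_i)/h_i = 7, -10/3.
  1·m_0 + 8·m_1 + 3·m_2 = 6(Δ_1 - Δ_0) = -62
Clamped end conditions give two more equations: 2h_0·m_0 + h_0·m_1 = 6(Δ_0 - g'(0)) = 51 and h_1·m_1 + 2h_1·m_2 = 6(g'(4) - Δ_1) = 8.
Solving: m_0 = 265/8, m_1 = -61/4, m_2 = 215/24.

-15.2500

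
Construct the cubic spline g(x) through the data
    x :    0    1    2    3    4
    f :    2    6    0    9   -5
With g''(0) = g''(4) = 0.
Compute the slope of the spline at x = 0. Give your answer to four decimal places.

Write M_i for g''(x_i). With h_i = 1, 1, 1, 1 and divided differences Δ_i = 4, -6, 9, -14, the continuity of g' gives the tridiagonal system
  1·M_0 + 4·M_1 + 1·M_2 = 6(Δ_1 - Δ_0) = -60
  1·M_1 + 4·M_2 + 1·M_3 = 6(Δ_2 - Δ_1) = 90
  1·M_2 + 4·M_3 + 1·M_4 = 6(Δ_3 - Δ_2) = -138
Natural end conditions: M_0 = M_4 = 0.
Solving: M_0 = 0, M_1 = -699/28, M_2 = 279/7, M_3 = -1245/28, M_4 = 0.
On [0, 1], g'(x) = b_0 + 2c_0·x + 3d_0·x² with b_0 = Δ_0 - h_0(2M_0 + M_1)/6 = 457/56, c_0 = M_0/2 = 0, d_0 = (M_1 - M_0)/(6h_0) = -233/56. So g'(0) = 457/56.

8.1607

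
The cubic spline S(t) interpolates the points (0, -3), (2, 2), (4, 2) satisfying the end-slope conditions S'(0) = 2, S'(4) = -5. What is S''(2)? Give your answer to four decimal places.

With M_i denoting the second derivative at x_i, h_i = 2, 2, and Δ_i = (y_(i+1) − y_i)/h_i = 5/2, 0:
  2·M_0 + 8·M_1 + 2·M_2 = 6(Δ_1 - Δ_0) = -15
Clamped end conditions give two more equations: 2h_0·M_0 + h_0·M_1 = 6(Δ_0 - S'(0)) = 3 and h_1·M_1 + 2h_1·M_2 = 6(S'(4) - Δ_1) = -30.
Hence M_0 = 7/8, M_1 = -1/4, M_2 = -59/8.

-0.2500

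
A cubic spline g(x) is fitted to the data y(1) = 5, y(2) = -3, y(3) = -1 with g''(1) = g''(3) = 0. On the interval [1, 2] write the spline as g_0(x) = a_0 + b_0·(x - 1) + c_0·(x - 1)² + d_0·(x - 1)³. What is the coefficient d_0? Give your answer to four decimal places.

Put M_i = g'' at the i-th knot. Here h = (1, 1) and Δ = (-8, 2), so the interior equations h_(i-1)·M_(i-1) + 2(h_(i-1)+h_i)·M_i + h_i·M_(i+1) = 6(Δ_i − Δ_(i-1)) read
  1·M_0 + 4·M_1 + 1·M_2 = 6(Δ_1 - Δ_0) = 60
Natural end conditions: M_0 = M_2 = 0.
Forward elimination and back-substitution give M_0 = 0, M_1 = 15, M_2 = 0.
On [1, 2], with g_0(x) = a_0 + b_0·(x - 1) + c_0·(x - 1)² + d_0·(x - 1)³: c_0 = M_0/2 = 0, d_0 = (M_1 - M_0)/(6h_0) = 5/2, b_0 = Δ_0 - h_0(2M_0 + M_1)/6 = -21/2.

2.5000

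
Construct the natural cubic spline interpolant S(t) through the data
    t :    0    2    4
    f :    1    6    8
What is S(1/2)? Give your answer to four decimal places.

Put m_i = S'' at the i-th knot. Here h = (2, 2) and Δ = (5/2, 1), so the interior equations h_(i-1)·m_(i-1) + 2(h_(i-1)+h_i)·m_i + h_i·m_(i+1) = 6(Δ_i − Δ_(i-1)) read
  2·m_0 + 8·m_1 + 2·m_2 = 6(Δ_1 - Δ_0) = -9
Natural end conditions: m_0 = m_2 = 0.
Solving: m_0 = 0, m_1 = -9/8, m_2 = 0.
On [0, 2], S(t) = 1 + 23/8·t + 0·t² - 3/32·t³.
With t = 1/2: S(1/2) = 621/256.

2.4258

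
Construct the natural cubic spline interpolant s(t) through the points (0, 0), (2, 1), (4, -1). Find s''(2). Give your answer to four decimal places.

-1.1250

Put σ_i = s'' at the i-th knot. Here h = (2, 2) and Δ = (1/2, -1), so the interior equations h_(i-1)·σ_(i-1) + 2(h_(i-1)+h_i)·σ_i + h_i·σ_(i+1) = 6(Δ_i − Δ_(i-1)) read
  2·σ_0 + 8·σ_1 + 2·σ_2 = 6(Δ_1 - Δ_0) = -9
Natural end conditions: σ_0 = σ_2 = 0.
Solving the tridiagonal system: σ_0 = 0, σ_1 = -9/8, σ_2 = 0.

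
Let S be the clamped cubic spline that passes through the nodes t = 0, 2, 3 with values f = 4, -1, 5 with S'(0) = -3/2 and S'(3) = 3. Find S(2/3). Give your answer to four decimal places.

1.6667

With σ_i denoting the second derivative at x_i, h_i = 2, 1, and Δ_i = (y_(i+1) − y_i)/h_i = -5/2, 6:
  2·σ_0 + 6·σ_1 + 1·σ_2 = 6(Δ_1 - Δ_0) = 51
Clamped end conditions give two more equations: 2h_0·σ_0 + h_0·σ_1 = 6(Δ_0 - S'(0)) = -6 and h_1·σ_1 + 2h_1·σ_2 = 6(S'(3) - Δ_1) = -18.
Solving the tridiagonal system: σ_0 = -17/2, σ_1 = 14, σ_2 = -16.
On [0, 2], S(t) = 4 - 3/2·t - 17/4·t² + 15/8·t³.
With t = 2/3: S(2/3) = 5/3.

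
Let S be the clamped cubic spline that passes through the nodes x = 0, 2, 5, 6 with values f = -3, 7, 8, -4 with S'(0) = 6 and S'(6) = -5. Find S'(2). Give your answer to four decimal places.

With M_i denoting the second derivative at x_i, h_i = 2, 3, 1, and Δ_i = (y_(i+1) − y_i)/h_i = 5, 1/3, -12:
  2·M_0 + 10·M_1 + 3·M_2 = 6(Δ_1 - Δ_0) = -28
  3·M_1 + 8·M_2 + 1·M_3 = 6(Δ_2 - Δ_1) = -74
Clamped end conditions give two more equations: 2h_0·M_0 + h_0·M_1 = 6(Δ_0 - S'(0)) = -6 and h_2·M_2 + 2h_2·M_3 = 6(S'(6) - Δ_2) = 42.
Solving: M_0 = -7/3, M_1 = 5/3, M_2 = -40/3, M_3 = 83/3.
On [2, 5], S'(x) = b_1 + 2c_1·(x - 2) + 3d_1·(x - 2)² with b_1 = Δ_1 - h_1(2M_1 + M_2)/6 = 16/3, c_1 = M_1/2 = 5/6, d_1 = (M_2 - M_1)/(6h_1) = -5/6. So S'(2) = 16/3.

5.3333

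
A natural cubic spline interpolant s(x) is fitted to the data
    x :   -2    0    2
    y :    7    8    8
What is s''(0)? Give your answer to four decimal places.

With M_i denoting the second derivative at x_i, h_i = 2, 2, and Δ_i = (y_(i+1) − y_i)/h_i = 1/2, 0:
  2·M_0 + 8·M_1 + 2·M_2 = 6(Δ_1 - Δ_0) = -3
Natural end conditions: M_0 = M_2 = 0.
Solving the tridiagonal system: M_0 = 0, M_1 = -3/8, M_2 = 0.

-0.3750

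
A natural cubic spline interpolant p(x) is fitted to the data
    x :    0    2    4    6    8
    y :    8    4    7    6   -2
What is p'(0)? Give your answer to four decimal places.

-3.0179

Put σ_i = p'' at the i-th knot. Here h = (2, 2, 2, 2) and Δ = (-2, 3/2, -1/2, -4), so the interior equations h_(i-1)·σ_(i-1) + 2(h_(i-1)+h_i)·σ_i + h_i·σ_(i+1) = 6(Δ_i − Δ_(i-1)) read
  2·σ_0 + 8·σ_1 + 2·σ_2 = 6(Δ_1 - Δ_0) = 21
  2·σ_1 + 8·σ_2 + 2·σ_3 = 6(Δ_2 - Δ_1) = -12
  2·σ_2 + 8·σ_3 + 2·σ_4 = 6(Δ_3 - Δ_2) = -21
Natural end conditions: σ_0 = σ_4 = 0.
Solving: σ_0 = 0, σ_1 = 171/56, σ_2 = -12/7, σ_3 = -123/56, σ_4 = 0.
On [0, 2], p'(x) = b_0 + 2c_0·x + 3d_0·x² with b_0 = Δ_0 - h_0(2σ_0 + σ_1)/6 = -169/56, c_0 = σ_0/2 = 0, d_0 = (σ_1 - σ_0)/(6h_0) = 57/224. So p'(0) = -169/56.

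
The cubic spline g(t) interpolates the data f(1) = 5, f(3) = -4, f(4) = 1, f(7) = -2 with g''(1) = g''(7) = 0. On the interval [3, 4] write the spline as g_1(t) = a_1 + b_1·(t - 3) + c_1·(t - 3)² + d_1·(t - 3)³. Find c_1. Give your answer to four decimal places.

Put m_i = g'' at the i-th knot. Here h = (2, 1, 3) and Δ = (-9/2, 5, -1), so the interior equations h_(i-1)·m_(i-1) + 2(h_(i-1)+h_i)·m_i + h_i·m_(i+1) = 6(Δ_i − Δ_(i-1)) read
  2·m_0 + 6·m_1 + 1·m_2 = 6(Δ_1 - Δ_0) = 57
  1·m_1 + 8·m_2 + 3·m_3 = 6(Δ_2 - Δ_1) = -36
Natural end conditions: m_0 = m_3 = 0.
Solving: m_0 = 0, m_1 = 492/47, m_2 = -273/47, m_3 = 0.
On [3, 4], with g_1(t) = a_1 + b_1·(t - 3) + c_1·(t - 3)² + d_1·(t - 3)³: c_1 = m_1/2 = 246/47, d_1 = (m_2 - m_1)/(6h_1) = -255/94, b_1 = Δ_1 - h_1(2m_1 + m_2)/6 = 233/94.

5.2340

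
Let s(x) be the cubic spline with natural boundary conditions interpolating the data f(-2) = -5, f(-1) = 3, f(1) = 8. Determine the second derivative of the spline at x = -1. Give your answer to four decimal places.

-5.5000

Write M_i for s''(x_i). With h_i = 1, 2 and divided differences Δ_i = 8, 5/2, the continuity of s' gives the tridiagonal system
  1·M_0 + 6·M_1 + 2·M_2 = 6(Δ_1 - Δ_0) = -33
Natural end conditions: M_0 = M_2 = 0.
Hence M_0 = 0, M_1 = -11/2, M_2 = 0.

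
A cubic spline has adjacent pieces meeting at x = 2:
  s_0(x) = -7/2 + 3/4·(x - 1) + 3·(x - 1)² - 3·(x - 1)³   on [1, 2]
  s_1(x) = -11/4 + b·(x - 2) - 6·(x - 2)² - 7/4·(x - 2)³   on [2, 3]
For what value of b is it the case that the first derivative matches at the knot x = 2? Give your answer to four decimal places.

-2.2500

s_0'(x) = 3/4 + 6·(x - 1) - 9·(x - 1)², so s_0'(2) = -9/4. On the right, s_1'(2) = b, so b = -9/4.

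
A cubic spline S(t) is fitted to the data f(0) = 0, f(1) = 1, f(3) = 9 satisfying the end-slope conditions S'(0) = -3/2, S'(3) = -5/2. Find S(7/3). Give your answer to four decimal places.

Let m_i = S''(x_i). Step sizes h_i = 1, 2; slopes of the chords Δ_i = (y_(i+1) - y_i)/h_i = 1, 4.
  1·m_0 + 6·m_1 + 2·m_2 = 6(Δ_1 - Δ_0) = 18
Clamped end conditions give two more equations: 2h_0·m_0 + h_0·m_1 = 6(Δ_0 - S'(0)) = 15 and h_1·m_1 + 2h_1·m_2 = 6(S'(3) - Δ_1) = -39.
Solving the tridiagonal system: m_0 = 25/6, m_1 = 20/3, m_2 = -157/12.
On [1, 3], S(t) = 1 + 47/12·(t - 1) + 10/3·(t - 1)² - 79/48·(t - 1)³.
With (t - 1) = 4/3: S(7/3) = 668/81.

8.2469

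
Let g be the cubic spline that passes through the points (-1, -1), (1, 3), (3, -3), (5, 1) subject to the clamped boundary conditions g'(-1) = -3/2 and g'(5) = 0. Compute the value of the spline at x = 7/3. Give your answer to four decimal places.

-1.2667

With σ_i denoting the second derivative at x_i, h_i = 2, 2, 2, and Δ_i = (y_(i+1) − y_i)/h_i = 2, -3, 2:
  2·σ_0 + 8·σ_1 + 2·σ_2 = 6(Δ_1 - Δ_0) = -30
  2·σ_1 + 8·σ_2 + 2·σ_3 = 6(Δ_2 - Δ_1) = 30
Clamped end conditions give two more equations: 2h_0·σ_0 + h_0·σ_1 = 6(Δ_0 - g'(-1)) = 21 and h_2·σ_2 + 2h_2·σ_3 = 6(g'(5) - Δ_2) = -12.
Hence σ_0 = 46/5, σ_1 = -79/10, σ_2 = 37/5, σ_3 = -67/10.
On [1, 3], g(x) = 3 - 1/5·(x - 1) - 79/20·(x - 1)² + 51/40·(x - 1)³.
With (x - 1) = 4/3: g(7/3) = -19/15.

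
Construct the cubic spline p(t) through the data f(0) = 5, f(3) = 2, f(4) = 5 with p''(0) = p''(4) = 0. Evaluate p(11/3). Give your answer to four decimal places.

3.8519

Put m_i = p'' at the i-th knot. Here h = (3, 1) and Δ = (-1, 3), so the interior equations h_(i-1)·m_(i-1) + 2(h_(i-1)+h_i)·m_i + h_i·m_(i+1) = 6(Δ_i − Δ_(i-1)) read
  3·m_0 + 8·m_1 + 1·m_2 = 6(Δ_1 - Δ_0) = 24
Natural end conditions: m_0 = m_2 = 0.
Solving: m_0 = 0, m_1 = 3, m_2 = 0.
On [3, 4], p(t) = 2 + 2·(t - 3) + 3/2·(t - 3)² - 1/2·(t - 3)³.
With (t - 3) = 2/3: p(11/3) = 104/27.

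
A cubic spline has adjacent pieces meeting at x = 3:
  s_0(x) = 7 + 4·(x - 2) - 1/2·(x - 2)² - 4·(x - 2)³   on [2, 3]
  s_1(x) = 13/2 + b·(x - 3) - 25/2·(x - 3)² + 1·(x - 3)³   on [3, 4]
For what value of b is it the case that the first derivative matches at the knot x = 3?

-9

s_0'(x) = 4 - 1·(x - 2) - 12·(x - 2)², so s_0'(3) = -9. On the right, s_1'(3) = b, so b = -9.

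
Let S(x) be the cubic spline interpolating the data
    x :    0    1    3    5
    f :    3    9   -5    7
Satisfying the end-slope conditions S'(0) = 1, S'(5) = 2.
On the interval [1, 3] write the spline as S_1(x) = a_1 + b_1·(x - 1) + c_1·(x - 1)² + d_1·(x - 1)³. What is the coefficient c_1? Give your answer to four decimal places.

Write M_i for S''(x_i). With h_i = 1, 2, 2 and divided differences Δ_i = 6, -7, 6, the continuity of S' gives the tridiagonal system
  1·M_0 + 6·M_1 + 2·M_2 = 6(Δ_1 - Δ_0) = -78
  2·M_1 + 8·M_2 + 2·M_3 = 6(Δ_2 - Δ_1) = 78
Clamped end conditions give two more equations: 2h_0·M_0 + h_0·M_1 = 6(Δ_0 - S'(0)) = 30 and h_2·M_2 + 2h_2·M_3 = 6(S'(5) - Δ_2) = -24.
Solving the tridiagonal system: M_0 = 622/23, M_1 = -554/23, M_2 = 454/23, M_3 = -365/23.
On [1, 3], with S_1(x) = a_1 + b_1·(x - 1) + c_1·(x - 1)² + d_1·(x - 1)³: c_1 = M_1/2 = -277/23, d_1 = (M_2 - M_1)/(6h_1) = 84/23, b_1 = Δ_1 - h_1(2M_1 + M_2)/6 = 57/23.

-12.0435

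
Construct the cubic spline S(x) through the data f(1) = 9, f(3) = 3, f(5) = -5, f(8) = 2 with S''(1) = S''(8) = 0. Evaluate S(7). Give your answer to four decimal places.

Let M_i = S''(x_i). Step sizes h_i = 2, 2, 3; slopes of the chords Δ_i = (y_(i+1) - y_i)/h_i = -3, -4, 7/3.
  2·M_0 + 8·M_1 + 2·M_2 = 6(Δ_1 - Δ_0) = -6
  2·M_1 + 10·M_2 + 3·M_3 = 6(Δ_2 - Δ_1) = 38
Natural end conditions: M_0 = M_3 = 0.
Solving: M_0 = 0, M_1 = -34/19, M_2 = 79/19, M_3 = 0.
On [5, 8], S(x) = -5 - 104/57·(x - 5) + 79/38·(x - 5)² - 79/342·(x - 5)³.
With (x - 5) = 2: S(7) = -373/171.

-2.1813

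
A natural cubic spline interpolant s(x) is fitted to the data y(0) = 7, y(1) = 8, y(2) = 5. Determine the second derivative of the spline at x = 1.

-6

With m_i denoting the second derivative at x_i, h_i = 1, 1, and Δ_i = (y_(i+1) − y_i)/h_i = 1, -3:
  1·m_0 + 4·m_1 + 1·m_2 = 6(Δ_1 - Δ_0) = -24
Natural end conditions: m_0 = m_2 = 0.
Hence m_0 = 0, m_1 = -6, m_2 = 0.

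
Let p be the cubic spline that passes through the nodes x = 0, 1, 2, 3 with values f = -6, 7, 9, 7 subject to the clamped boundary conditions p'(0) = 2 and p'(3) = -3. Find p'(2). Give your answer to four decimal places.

-2.0667

With M_i denoting the second derivative at x_i, h_i = 1, 1, 1, and Δ_i = (y_(i+1) − y_i)/h_i = 13, 2, -2:
  1·M_0 + 4·M_1 + 1·M_2 = 6(Δ_1 - Δ_0) = -66
  1·M_1 + 4·M_2 + 1·M_3 = 6(Δ_2 - Δ_1) = -24
Clamped end conditions give two more equations: 2h_0·M_0 + h_0·M_1 = 6(Δ_0 - p'(0)) = 66 and h_2·M_2 + 2h_2·M_3 = 6(p'(3) - Δ_2) = -6.
Forward elimination and back-substitution give M_0 = 712/15, M_1 = -434/15, M_2 = 34/15, M_3 = -62/15.
On [2, 3], p'(x) = b_2 + 2c_2·(x - 2) + 3d_2·(x - 2)² with b_2 = Δ_2 - h_2(2M_2 + M_3)/6 = -31/15, c_2 = M_2/2 = 17/15, d_2 = (M_3 - M_2)/(6h_2) = -16/15. So p'(2) = -31/15.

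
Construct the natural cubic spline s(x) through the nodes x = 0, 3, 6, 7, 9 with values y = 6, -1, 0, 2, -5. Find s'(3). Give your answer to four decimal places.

-1.4059

With M_i denoting the second derivative at x_i, h_i = 3, 3, 1, 2, and Δ_i = (y_(i+1) − y_i)/h_i = -7/3, 1/3, 2, -7/2:
  3·M_0 + 12·M_1 + 3·M_2 = 6(Δ_1 - Δ_0) = 16
  3·M_1 + 8·M_2 + 1·M_3 = 6(Δ_2 - Δ_1) = 10
  1·M_2 + 6·M_3 + 2·M_4 = 6(Δ_3 - Δ_2) = -33
Natural end conditions: M_0 = M_4 = 0.
Solving the tridiagonal system: M_0 = 0, M_1 = 473/510, M_2 = 138/85, M_3 = -981/170, M_4 = 0.
On [3, 6], s'(x) = b_1 + 2c_1·(x - 3) + 3d_1·(x - 3)² with b_1 = Δ_1 - h_1(2M_1 + M_2)/6 = -239/170, c_1 = M_1/2 = 473/1020, d_1 = (M_2 - M_1)/(6h_1) = 71/1836. So s'(3) = -239/170.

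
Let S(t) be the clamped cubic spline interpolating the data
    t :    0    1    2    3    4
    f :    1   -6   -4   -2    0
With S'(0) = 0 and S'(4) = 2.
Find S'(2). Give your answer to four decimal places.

Write M_i for S''(x_i). With h_i = 1, 1, 1, 1 and divided differences Δ_i = -7, 2, 2, 2, the continuity of S' gives the tridiagonal system
  1·M_0 + 4·M_1 + 1·M_2 = 6(Δ_1 - Δ_0) = 54
  1·M_1 + 4·M_2 + 1·M_3 = 6(Δ_2 - Δ_1) = 0
  1·M_2 + 4·M_3 + 1·M_4 = 6(Δ_3 - Δ_2) = 0
Clamped end conditions give two more equations: 2h_0·M_0 + h_0·M_1 = 6(Δ_0 - S'(0)) = -42 and h_3·M_3 + 2h_3·M_4 = 6(S'(4) - Δ_3) = 0.
Solving the tridiagonal system: M_0 = -913/28, M_1 = 325/14, M_2 = -25/4, M_3 = 25/14, M_4 = -25/28.
On [2, 3], S'(t) = b_2 + 2c_2·(t - 2) + 3d_2·(t - 2)² with b_2 = Δ_2 - h_2(2M_2 + M_3)/6 = 53/14, c_2 = M_2/2 = -25/8, d_2 = (M_3 - M_2)/(6h_2) = 75/56. So S'(2) = 53/14.

3.7857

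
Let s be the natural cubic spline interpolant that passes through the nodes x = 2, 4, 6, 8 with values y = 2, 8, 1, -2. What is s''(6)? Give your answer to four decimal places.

2.9000

Let M_i = s''(x_i). Step sizes h_i = 2, 2, 2; slopes of the chords Δ_i = (y_(i+1) - y_i)/h_i = 3, -7/2, -3/2.
  2·M_0 + 8·M_1 + 2·M_2 = 6(Δ_1 - Δ_0) = -39
  2·M_1 + 8·M_2 + 2·M_3 = 6(Δ_2 - Δ_1) = 12
Natural end conditions: M_0 = M_3 = 0.
Hence M_0 = 0, M_1 = -28/5, M_2 = 29/10, M_3 = 0.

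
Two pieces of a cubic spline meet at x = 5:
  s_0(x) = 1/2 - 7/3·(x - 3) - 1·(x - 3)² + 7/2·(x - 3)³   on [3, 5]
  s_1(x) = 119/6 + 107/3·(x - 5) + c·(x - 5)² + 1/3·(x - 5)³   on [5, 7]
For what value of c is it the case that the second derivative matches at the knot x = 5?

20

s_0''(x) = -2 + 21·(x - 3), so s_0''(5) = 40. On the right, s_1''(5) = 2c, so c = 20.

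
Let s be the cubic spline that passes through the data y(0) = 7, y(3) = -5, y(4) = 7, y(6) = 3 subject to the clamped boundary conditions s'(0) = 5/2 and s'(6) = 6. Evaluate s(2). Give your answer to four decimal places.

With M_i denoting the second derivative at x_i, h_i = 3, 1, 2, and Δ_i = (y_(i+1) − y_i)/h_i = -4, 12, -2:
  3·M_0 + 8·M_1 + 1·M_2 = 6(Δ_1 - Δ_0) = 96
  1·M_1 + 6·M_2 + 2·M_3 = 6(Δ_2 - Δ_1) = -84
Clamped end conditions give two more equations: 2h_0·M_0 + h_0·M_1 = 6(Δ_0 - s'(0)) = -39 and h_2·M_2 + 2h_2·M_3 = 6(s'(6) - Δ_2) = 48.
Hence M_0 = -365/21, M_1 = 457/21, M_2 = -545/21, M_3 = 1049/42.
On [0, 3], s(x) = 7 + 5/2·x - 365/42·x² + 137/63·x³.
With x = 2: s(2) = -338/63.

-5.3651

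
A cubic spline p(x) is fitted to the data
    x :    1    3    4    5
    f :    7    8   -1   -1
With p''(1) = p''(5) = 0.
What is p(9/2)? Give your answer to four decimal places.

-2.0353

Let M_i = p''(x_i). Step sizes h_i = 2, 1, 1; slopes of the chords Δ_i = (y_(i+1) - y_i)/h_i = 1/2, -9, 0.
  2·M_0 + 6·M_1 + 1·M_2 = 6(Δ_1 - Δ_0) = -57
  1·M_1 + 4·M_2 + 1·M_3 = 6(Δ_2 - Δ_1) = 54
Natural end conditions: M_0 = M_3 = 0.
Forward elimination and back-substitution give M_0 = 0, M_1 = -282/23, M_2 = 381/23, M_3 = 0.
On [4, 5], p(x) = -1 - 127/23·(x - 4) + 381/46·(x - 4)² - 127/46·(x - 4)³.
With (x - 4) = 1/2: p(9/2) = -749/368.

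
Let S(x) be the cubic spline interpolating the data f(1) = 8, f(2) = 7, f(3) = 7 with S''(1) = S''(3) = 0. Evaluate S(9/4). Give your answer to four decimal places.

6.9180

Write M_i for S''(x_i). With h_i = 1, 1 and divided differences Δ_i = -1, 0, the continuity of S' gives the tridiagonal system
  1·M_0 + 4·M_1 + 1·M_2 = 6(Δ_1 - Δ_0) = 6
Natural end conditions: M_0 = M_2 = 0.
Solving: M_0 = 0, M_1 = 3/2, M_2 = 0.
On [2, 3], S(x) = 7 - 1/2·(x - 2) + 3/4·(x - 2)² - 1/4·(x - 2)³.
With (x - 2) = 1/4: S(9/4) = 1771/256.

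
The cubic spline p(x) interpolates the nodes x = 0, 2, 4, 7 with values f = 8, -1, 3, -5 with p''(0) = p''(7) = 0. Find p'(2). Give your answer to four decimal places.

-0.5877

With M_i denoting the second derivative at x_i, h_i = 2, 2, 3, and Δ_i = (y_(i+1) − y_i)/h_i = -9/2, 2, -8/3:
  2·M_0 + 8·M_1 + 2·M_2 = 6(Δ_1 - Δ_0) = 39
  2·M_1 + 10·M_2 + 3·M_3 = 6(Δ_2 - Δ_1) = -28
Natural end conditions: M_0 = M_3 = 0.
Solving: M_0 = 0, M_1 = 223/38, M_2 = -151/38, M_3 = 0.
On [2, 4], p'(x) = b_1 + 2c_1·(x - 2) + 3d_1·(x - 2)² with b_1 = Δ_1 - h_1(2M_1 + M_2)/6 = -67/114, c_1 = M_1/2 = 223/76, d_1 = (M_2 - M_1)/(6h_1) = -187/228. So p'(2) = -67/114.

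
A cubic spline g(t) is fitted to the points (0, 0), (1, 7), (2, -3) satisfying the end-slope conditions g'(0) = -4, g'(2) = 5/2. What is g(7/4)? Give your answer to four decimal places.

With M_i denoting the second derivative at x_i, h_i = 1, 1, and Δ_i = (y_(i+1) − y_i)/h_i = 7, -10:
  1·M_0 + 4·M_1 + 1·M_2 = 6(Δ_1 - Δ_0) = -102
Clamped end conditions give two more equations: 2h_0·M_0 + h_0·M_1 = 6(Δ_0 - g'(0)) = 66 and h_1·M_1 + 2h_1·M_2 = 6(g'(2) - Δ_1) = 75.
Hence M_0 = 247/4, M_1 = -115/2, M_2 = 265/4.
On [1, 2], g(t) = 7 - 15/8·(t - 1) - 115/4·(t - 1)² + 165/8·(t - 1)³.
With (t - 1) = 3/4: g(7/4) = -961/512.

-1.8770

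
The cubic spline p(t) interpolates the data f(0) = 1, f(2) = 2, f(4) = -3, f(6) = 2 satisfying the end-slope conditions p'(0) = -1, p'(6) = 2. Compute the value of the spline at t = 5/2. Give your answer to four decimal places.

0.9000

Write σ_i for p''(x_i). With h_i = 2, 2, 2 and divided differences Δ_i = 1/2, -5/2, 5/2, the continuity of p' gives the tridiagonal system
  2·σ_0 + 8·σ_1 + 2·σ_2 = 6(Δ_1 - Δ_0) = -18
  2·σ_1 + 8·σ_2 + 2·σ_3 = 6(Δ_2 - Δ_1) = 30
Clamped end conditions give two more equations: 2h_0·σ_0 + h_0·σ_1 = 6(Δ_0 - p'(0)) = 9 and h_2·σ_2 + 2h_2·σ_3 = 6(p'(6) - Δ_2) = -3.
Forward elimination and back-substitution give σ_0 = 47/10, σ_1 = -49/10, σ_2 = 59/10, σ_3 = -37/10.
On [2, 4], p(t) = 2 - 6/5·(t - 2) - 49/20·(t - 2)² + 9/10·(t - 2)³.
With (t - 2) = 1/2: p(5/2) = 9/10.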